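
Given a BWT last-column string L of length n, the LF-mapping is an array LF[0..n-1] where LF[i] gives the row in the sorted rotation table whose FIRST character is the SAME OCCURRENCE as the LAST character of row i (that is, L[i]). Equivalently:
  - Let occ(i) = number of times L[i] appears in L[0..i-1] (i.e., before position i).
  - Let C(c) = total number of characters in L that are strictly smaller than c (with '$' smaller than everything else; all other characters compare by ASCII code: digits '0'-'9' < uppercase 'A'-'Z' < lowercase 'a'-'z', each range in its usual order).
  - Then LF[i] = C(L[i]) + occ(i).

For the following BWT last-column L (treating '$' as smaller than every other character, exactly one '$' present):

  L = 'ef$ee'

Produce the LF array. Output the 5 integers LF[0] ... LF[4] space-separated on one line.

Char counts: '$':1, 'e':3, 'f':1
C (first-col start): C('$')=0, C('e')=1, C('f')=4
L[0]='e': occ=0, LF[0]=C('e')+0=1+0=1
L[1]='f': occ=0, LF[1]=C('f')+0=4+0=4
L[2]='$': occ=0, LF[2]=C('$')+0=0+0=0
L[3]='e': occ=1, LF[3]=C('e')+1=1+1=2
L[4]='e': occ=2, LF[4]=C('e')+2=1+2=3

Answer: 1 4 0 2 3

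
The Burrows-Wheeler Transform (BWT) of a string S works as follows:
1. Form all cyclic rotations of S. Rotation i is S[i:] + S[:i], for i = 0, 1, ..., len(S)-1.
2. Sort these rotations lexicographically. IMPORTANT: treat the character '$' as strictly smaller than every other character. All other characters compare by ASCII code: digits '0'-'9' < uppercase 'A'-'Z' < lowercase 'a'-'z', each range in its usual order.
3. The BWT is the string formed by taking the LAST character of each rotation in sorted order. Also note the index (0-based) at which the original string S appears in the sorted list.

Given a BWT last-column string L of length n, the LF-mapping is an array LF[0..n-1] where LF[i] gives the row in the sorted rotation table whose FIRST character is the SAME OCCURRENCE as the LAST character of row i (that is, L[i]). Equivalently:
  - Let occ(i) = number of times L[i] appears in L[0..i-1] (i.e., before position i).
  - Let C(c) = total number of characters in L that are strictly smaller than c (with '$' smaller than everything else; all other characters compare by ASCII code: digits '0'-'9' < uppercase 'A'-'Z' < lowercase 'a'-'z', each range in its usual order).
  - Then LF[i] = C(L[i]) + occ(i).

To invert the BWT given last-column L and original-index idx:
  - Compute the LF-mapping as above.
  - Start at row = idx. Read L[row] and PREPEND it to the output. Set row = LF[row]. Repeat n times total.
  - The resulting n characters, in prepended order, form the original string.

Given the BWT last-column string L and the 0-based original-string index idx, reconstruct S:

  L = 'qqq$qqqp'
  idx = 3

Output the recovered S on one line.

Answer: qpqqqqq$

Derivation:
LF mapping: 2 3 4 0 5 6 7 1
Walk LF starting at row 3, prepending L[row]:
  step 1: row=3, L[3]='$', prepend. Next row=LF[3]=0
  step 2: row=0, L[0]='q', prepend. Next row=LF[0]=2
  step 3: row=2, L[2]='q', prepend. Next row=LF[2]=4
  step 4: row=4, L[4]='q', prepend. Next row=LF[4]=5
  step 5: row=5, L[5]='q', prepend. Next row=LF[5]=6
  step 6: row=6, L[6]='q', prepend. Next row=LF[6]=7
  step 7: row=7, L[7]='p', prepend. Next row=LF[7]=1
  step 8: row=1, L[1]='q', prepend. Next row=LF[1]=3
Reversed output: qpqqqqq$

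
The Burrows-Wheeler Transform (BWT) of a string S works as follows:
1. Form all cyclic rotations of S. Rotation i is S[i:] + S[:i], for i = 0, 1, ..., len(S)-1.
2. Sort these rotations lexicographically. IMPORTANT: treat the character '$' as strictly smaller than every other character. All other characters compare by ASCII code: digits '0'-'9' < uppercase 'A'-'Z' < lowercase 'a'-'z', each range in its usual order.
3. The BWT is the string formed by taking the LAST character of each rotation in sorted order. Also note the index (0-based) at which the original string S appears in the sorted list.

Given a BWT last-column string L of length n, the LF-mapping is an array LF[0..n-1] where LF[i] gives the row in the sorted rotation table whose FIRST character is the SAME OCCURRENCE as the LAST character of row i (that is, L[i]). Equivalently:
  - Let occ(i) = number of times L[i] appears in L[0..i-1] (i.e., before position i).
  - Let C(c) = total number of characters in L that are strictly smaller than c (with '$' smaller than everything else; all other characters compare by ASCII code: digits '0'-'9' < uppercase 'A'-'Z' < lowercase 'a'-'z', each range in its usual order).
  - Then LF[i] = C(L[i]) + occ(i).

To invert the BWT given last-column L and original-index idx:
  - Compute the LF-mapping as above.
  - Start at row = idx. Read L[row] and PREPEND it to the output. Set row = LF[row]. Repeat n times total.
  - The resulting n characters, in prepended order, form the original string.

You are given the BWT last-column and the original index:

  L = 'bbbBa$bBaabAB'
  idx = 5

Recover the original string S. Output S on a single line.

Answer: aBbbBBabAbab$

Derivation:
LF mapping: 8 9 10 2 5 0 11 3 6 7 12 1 4
Walk LF starting at row 5, prepending L[row]:
  step 1: row=5, L[5]='$', prepend. Next row=LF[5]=0
  step 2: row=0, L[0]='b', prepend. Next row=LF[0]=8
  step 3: row=8, L[8]='a', prepend. Next row=LF[8]=6
  step 4: row=6, L[6]='b', prepend. Next row=LF[6]=11
  step 5: row=11, L[11]='A', prepend. Next row=LF[11]=1
  step 6: row=1, L[1]='b', prepend. Next row=LF[1]=9
  step 7: row=9, L[9]='a', prepend. Next row=LF[9]=7
  step 8: row=7, L[7]='B', prepend. Next row=LF[7]=3
  step 9: row=3, L[3]='B', prepend. Next row=LF[3]=2
  step 10: row=2, L[2]='b', prepend. Next row=LF[2]=10
  step 11: row=10, L[10]='b', prepend. Next row=LF[10]=12
  step 12: row=12, L[12]='B', prepend. Next row=LF[12]=4
  step 13: row=4, L[4]='a', prepend. Next row=LF[4]=5
Reversed output: aBbbBBabAbab$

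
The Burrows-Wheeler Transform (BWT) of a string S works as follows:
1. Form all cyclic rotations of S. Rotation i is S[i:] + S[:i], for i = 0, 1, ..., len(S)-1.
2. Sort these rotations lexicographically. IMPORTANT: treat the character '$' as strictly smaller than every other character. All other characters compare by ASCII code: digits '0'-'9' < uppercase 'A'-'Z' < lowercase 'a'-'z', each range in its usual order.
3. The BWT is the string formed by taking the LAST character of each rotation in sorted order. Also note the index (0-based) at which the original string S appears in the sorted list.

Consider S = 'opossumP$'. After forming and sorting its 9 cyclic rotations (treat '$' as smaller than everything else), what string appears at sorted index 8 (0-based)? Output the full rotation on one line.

All 9 rotations (rotation i = S[i:]+S[:i]):
  rot[0] = opossumP$
  rot[1] = possumP$o
  rot[2] = ossumP$op
  rot[3] = ssumP$opo
  rot[4] = sumP$opos
  rot[5] = umP$oposs
  rot[6] = mP$opossu
  rot[7] = P$opossum
  rot[8] = $opossumP
Sorted (with $ < everything):
  sorted[0] = $opossumP
  sorted[1] = P$opossum
  sorted[2] = mP$opossu
  sorted[3] = opossumP$
  sorted[4] = ossumP$op
  sorted[5] = possumP$o
  sorted[6] = ssumP$opo
  sorted[7] = sumP$opos
  sorted[8] = umP$oposs
sorted[8] = umP$oposs

Answer: umP$oposs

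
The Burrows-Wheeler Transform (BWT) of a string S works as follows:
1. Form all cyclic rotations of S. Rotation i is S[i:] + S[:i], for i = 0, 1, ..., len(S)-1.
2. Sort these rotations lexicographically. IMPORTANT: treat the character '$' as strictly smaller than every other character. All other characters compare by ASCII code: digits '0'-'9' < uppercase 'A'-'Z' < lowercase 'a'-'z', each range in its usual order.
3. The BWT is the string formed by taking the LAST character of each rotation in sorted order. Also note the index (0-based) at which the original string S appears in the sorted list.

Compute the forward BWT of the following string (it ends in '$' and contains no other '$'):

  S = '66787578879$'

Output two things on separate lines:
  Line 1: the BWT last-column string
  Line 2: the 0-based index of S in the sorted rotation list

All 12 rotations (rotation i = S[i:]+S[:i]):
  rot[0] = 66787578879$
  rot[1] = 6787578879$6
  rot[2] = 787578879$66
  rot[3] = 87578879$667
  rot[4] = 7578879$6678
  rot[5] = 578879$66787
  rot[6] = 78879$667875
  rot[7] = 8879$6678757
  rot[8] = 879$66787578
  rot[9] = 79$667875788
  rot[10] = 9$6678757887
  rot[11] = $66787578879
Sorted (with $ < everything):
  sorted[0] = $66787578879  (last char: '9')
  sorted[1] = 578879$66787  (last char: '7')
  sorted[2] = 66787578879$  (last char: '$')
  sorted[3] = 6787578879$6  (last char: '6')
  sorted[4] = 7578879$6678  (last char: '8')
  sorted[5] = 787578879$66  (last char: '6')
  sorted[6] = 78879$667875  (last char: '5')
  sorted[7] = 79$667875788  (last char: '8')
  sorted[8] = 87578879$667  (last char: '7')
  sorted[9] = 879$66787578  (last char: '8')
  sorted[10] = 8879$6678757  (last char: '7')
  sorted[11] = 9$6678757887  (last char: '7')
Last column: 97$686587877
Original string S is at sorted index 2

Answer: 97$686587877
2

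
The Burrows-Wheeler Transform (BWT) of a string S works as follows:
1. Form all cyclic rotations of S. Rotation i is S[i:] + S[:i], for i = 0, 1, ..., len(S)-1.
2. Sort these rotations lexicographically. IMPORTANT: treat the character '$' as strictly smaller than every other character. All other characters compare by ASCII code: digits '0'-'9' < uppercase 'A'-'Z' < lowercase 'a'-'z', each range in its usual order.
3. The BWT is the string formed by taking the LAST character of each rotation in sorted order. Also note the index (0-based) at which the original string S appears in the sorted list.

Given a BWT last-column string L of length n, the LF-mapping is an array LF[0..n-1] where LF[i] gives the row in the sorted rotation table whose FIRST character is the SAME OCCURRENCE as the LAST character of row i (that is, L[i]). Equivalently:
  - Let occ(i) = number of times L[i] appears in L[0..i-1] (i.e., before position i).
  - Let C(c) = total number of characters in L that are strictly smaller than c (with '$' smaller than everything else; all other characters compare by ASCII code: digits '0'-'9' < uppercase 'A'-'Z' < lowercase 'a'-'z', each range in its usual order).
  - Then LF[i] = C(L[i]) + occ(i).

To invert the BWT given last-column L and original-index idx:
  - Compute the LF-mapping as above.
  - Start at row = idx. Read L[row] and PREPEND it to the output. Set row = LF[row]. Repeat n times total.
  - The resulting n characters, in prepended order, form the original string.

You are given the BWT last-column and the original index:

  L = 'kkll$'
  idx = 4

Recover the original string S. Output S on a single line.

LF mapping: 1 2 3 4 0
Walk LF starting at row 4, prepending L[row]:
  step 1: row=4, L[4]='$', prepend. Next row=LF[4]=0
  step 2: row=0, L[0]='k', prepend. Next row=LF[0]=1
  step 3: row=1, L[1]='k', prepend. Next row=LF[1]=2
  step 4: row=2, L[2]='l', prepend. Next row=LF[2]=3
  step 5: row=3, L[3]='l', prepend. Next row=LF[3]=4
Reversed output: llkk$

Answer: llkk$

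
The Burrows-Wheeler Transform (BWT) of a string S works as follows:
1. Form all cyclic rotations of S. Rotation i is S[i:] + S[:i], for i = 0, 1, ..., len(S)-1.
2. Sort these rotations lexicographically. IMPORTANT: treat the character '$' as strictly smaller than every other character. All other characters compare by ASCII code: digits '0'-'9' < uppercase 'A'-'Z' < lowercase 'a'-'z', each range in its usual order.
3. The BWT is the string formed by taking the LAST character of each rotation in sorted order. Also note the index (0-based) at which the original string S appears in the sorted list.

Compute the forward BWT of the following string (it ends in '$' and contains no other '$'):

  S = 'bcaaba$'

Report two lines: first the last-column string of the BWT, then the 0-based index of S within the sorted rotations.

Answer: abcaa$b
5

Derivation:
All 7 rotations (rotation i = S[i:]+S[:i]):
  rot[0] = bcaaba$
  rot[1] = caaba$b
  rot[2] = aaba$bc
  rot[3] = aba$bca
  rot[4] = ba$bcaa
  rot[5] = a$bcaab
  rot[6] = $bcaaba
Sorted (with $ < everything):
  sorted[0] = $bcaaba  (last char: 'a')
  sorted[1] = a$bcaab  (last char: 'b')
  sorted[2] = aaba$bc  (last char: 'c')
  sorted[3] = aba$bca  (last char: 'a')
  sorted[4] = ba$bcaa  (last char: 'a')
  sorted[5] = bcaaba$  (last char: '$')
  sorted[6] = caaba$b  (last char: 'b')
Last column: abcaa$b
Original string S is at sorted index 5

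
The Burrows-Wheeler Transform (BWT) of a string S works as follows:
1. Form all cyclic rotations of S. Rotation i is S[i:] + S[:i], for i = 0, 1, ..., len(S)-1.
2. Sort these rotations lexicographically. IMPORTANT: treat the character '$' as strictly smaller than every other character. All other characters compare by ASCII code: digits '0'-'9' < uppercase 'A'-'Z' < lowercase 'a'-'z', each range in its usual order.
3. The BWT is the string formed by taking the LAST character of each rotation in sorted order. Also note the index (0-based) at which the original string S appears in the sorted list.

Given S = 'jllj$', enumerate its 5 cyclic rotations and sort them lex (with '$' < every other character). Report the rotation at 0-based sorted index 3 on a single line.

Answer: lj$jl

Derivation:
All 5 rotations (rotation i = S[i:]+S[:i]):
  rot[0] = jllj$
  rot[1] = llj$j
  rot[2] = lj$jl
  rot[3] = j$jll
  rot[4] = $jllj
Sorted (with $ < everything):
  sorted[0] = $jllj
  sorted[1] = j$jll
  sorted[2] = jllj$
  sorted[3] = lj$jl
  sorted[4] = llj$j
sorted[3] = lj$jl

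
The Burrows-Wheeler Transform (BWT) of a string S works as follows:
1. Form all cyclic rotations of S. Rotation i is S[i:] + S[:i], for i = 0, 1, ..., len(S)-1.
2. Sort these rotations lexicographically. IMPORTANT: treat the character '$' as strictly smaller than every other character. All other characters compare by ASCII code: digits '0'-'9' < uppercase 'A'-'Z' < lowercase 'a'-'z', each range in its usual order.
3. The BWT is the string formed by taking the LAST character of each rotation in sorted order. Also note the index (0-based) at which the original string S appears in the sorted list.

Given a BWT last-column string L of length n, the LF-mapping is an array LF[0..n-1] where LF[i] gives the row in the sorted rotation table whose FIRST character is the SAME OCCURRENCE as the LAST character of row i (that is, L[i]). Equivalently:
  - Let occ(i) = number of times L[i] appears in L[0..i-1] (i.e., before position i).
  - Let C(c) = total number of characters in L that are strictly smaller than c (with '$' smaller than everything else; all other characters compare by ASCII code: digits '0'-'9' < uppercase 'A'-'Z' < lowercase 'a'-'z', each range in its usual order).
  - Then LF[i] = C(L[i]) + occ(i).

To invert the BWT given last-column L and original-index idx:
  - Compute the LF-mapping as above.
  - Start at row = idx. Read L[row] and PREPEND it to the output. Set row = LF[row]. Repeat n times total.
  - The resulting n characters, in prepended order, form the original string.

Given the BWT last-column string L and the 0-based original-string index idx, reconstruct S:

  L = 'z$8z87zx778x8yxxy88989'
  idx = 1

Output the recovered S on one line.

LF mapping: 19 0 4 20 5 1 21 13 2 3 6 14 7 17 15 16 18 8 9 11 10 12
Walk LF starting at row 1, prepending L[row]:
  step 1: row=1, L[1]='$', prepend. Next row=LF[1]=0
  step 2: row=0, L[0]='z', prepend. Next row=LF[0]=19
  step 3: row=19, L[19]='9', prepend. Next row=LF[19]=11
  step 4: row=11, L[11]='x', prepend. Next row=LF[11]=14
  step 5: row=14, L[14]='x', prepend. Next row=LF[14]=15
  step 6: row=15, L[15]='x', prepend. Next row=LF[15]=16
  step 7: row=16, L[16]='y', prepend. Next row=LF[16]=18
  step 8: row=18, L[18]='8', prepend. Next row=LF[18]=9
  step 9: row=9, L[9]='7', prepend. Next row=LF[9]=3
  step 10: row=3, L[3]='z', prepend. Next row=LF[3]=20
  step 11: row=20, L[20]='8', prepend. Next row=LF[20]=10
  step 12: row=10, L[10]='8', prepend. Next row=LF[10]=6
  step 13: row=6, L[6]='z', prepend. Next row=LF[6]=21
  step 14: row=21, L[21]='9', prepend. Next row=LF[21]=12
  step 15: row=12, L[12]='8', prepend. Next row=LF[12]=7
  step 16: row=7, L[7]='x', prepend. Next row=LF[7]=13
  step 17: row=13, L[13]='y', prepend. Next row=LF[13]=17
  step 18: row=17, L[17]='8', prepend. Next row=LF[17]=8
  step 19: row=8, L[8]='7', prepend. Next row=LF[8]=2
  step 20: row=2, L[2]='8', prepend. Next row=LF[2]=4
  step 21: row=4, L[4]='8', prepend. Next row=LF[4]=5
  step 22: row=5, L[5]='7', prepend. Next row=LF[5]=1
Reversed output: 78878yx89z88z78yxxx9z$

Answer: 78878yx89z88z78yxxx9z$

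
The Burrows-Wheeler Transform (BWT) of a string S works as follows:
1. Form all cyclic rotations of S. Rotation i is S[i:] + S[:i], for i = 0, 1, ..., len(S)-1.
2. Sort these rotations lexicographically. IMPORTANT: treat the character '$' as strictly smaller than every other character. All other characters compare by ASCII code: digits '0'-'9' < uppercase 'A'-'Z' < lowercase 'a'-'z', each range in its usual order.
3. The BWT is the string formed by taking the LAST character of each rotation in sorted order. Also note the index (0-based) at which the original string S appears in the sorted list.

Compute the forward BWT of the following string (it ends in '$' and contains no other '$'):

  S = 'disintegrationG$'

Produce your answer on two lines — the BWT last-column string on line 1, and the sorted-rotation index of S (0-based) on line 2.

Answer: Gnr$testdoiigina
3

Derivation:
All 16 rotations (rotation i = S[i:]+S[:i]):
  rot[0] = disintegrationG$
  rot[1] = isintegrationG$d
  rot[2] = sintegrationG$di
  rot[3] = integrationG$dis
  rot[4] = ntegrationG$disi
  rot[5] = tegrationG$disin
  rot[6] = egrationG$disint
  rot[7] = grationG$disinte
  rot[8] = rationG$disinteg
  rot[9] = ationG$disintegr
  rot[10] = tionG$disintegra
  rot[11] = ionG$disintegrat
  rot[12] = onG$disintegrati
  rot[13] = nG$disintegratio
  rot[14] = G$disintegration
  rot[15] = $disintegrationG
Sorted (with $ < everything):
  sorted[0] = $disintegrationG  (last char: 'G')
  sorted[1] = G$disintegration  (last char: 'n')
  sorted[2] = ationG$disintegr  (last char: 'r')
  sorted[3] = disintegrationG$  (last char: '$')
  sorted[4] = egrationG$disint  (last char: 't')
  sorted[5] = grationG$disinte  (last char: 'e')
  sorted[6] = integrationG$dis  (last char: 's')
  sorted[7] = ionG$disintegrat  (last char: 't')
  sorted[8] = isintegrationG$d  (last char: 'd')
  sorted[9] = nG$disintegratio  (last char: 'o')
  sorted[10] = ntegrationG$disi  (last char: 'i')
  sorted[11] = onG$disintegrati  (last char: 'i')
  sorted[12] = rationG$disinteg  (last char: 'g')
  sorted[13] = sintegrationG$di  (last char: 'i')
  sorted[14] = tegrationG$disin  (last char: 'n')
  sorted[15] = tionG$disintegra  (last char: 'a')
Last column: Gnr$testdoiigina
Original string S is at sorted index 3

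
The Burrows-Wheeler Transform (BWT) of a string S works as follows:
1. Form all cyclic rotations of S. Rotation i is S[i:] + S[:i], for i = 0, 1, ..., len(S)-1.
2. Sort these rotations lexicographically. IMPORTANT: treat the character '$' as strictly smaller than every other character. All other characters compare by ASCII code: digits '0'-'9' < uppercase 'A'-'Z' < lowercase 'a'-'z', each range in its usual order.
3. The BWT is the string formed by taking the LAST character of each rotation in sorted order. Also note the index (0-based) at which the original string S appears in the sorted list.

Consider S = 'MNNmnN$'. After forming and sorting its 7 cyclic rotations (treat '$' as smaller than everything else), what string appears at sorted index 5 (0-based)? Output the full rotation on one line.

Answer: mnN$MNN

Derivation:
All 7 rotations (rotation i = S[i:]+S[:i]):
  rot[0] = MNNmnN$
  rot[1] = NNmnN$M
  rot[2] = NmnN$MN
  rot[3] = mnN$MNN
  rot[4] = nN$MNNm
  rot[5] = N$MNNmn
  rot[6] = $MNNmnN
Sorted (with $ < everything):
  sorted[0] = $MNNmnN
  sorted[1] = MNNmnN$
  sorted[2] = N$MNNmn
  sorted[3] = NNmnN$M
  sorted[4] = NmnN$MN
  sorted[5] = mnN$MNN
  sorted[6] = nN$MNNm
sorted[5] = mnN$MNN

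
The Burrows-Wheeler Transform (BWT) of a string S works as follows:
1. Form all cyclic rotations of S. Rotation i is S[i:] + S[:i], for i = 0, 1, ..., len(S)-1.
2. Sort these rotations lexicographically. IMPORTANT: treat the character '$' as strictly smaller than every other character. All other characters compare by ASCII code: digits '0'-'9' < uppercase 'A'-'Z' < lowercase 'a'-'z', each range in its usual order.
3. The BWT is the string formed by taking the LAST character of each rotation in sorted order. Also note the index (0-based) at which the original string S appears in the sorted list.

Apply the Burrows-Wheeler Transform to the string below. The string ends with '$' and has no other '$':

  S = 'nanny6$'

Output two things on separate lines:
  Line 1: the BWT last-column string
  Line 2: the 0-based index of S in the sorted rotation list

All 7 rotations (rotation i = S[i:]+S[:i]):
  rot[0] = nanny6$
  rot[1] = anny6$n
  rot[2] = nny6$na
  rot[3] = ny6$nan
  rot[4] = y6$nann
  rot[5] = 6$nanny
  rot[6] = $nanny6
Sorted (with $ < everything):
  sorted[0] = $nanny6  (last char: '6')
  sorted[1] = 6$nanny  (last char: 'y')
  sorted[2] = anny6$n  (last char: 'n')
  sorted[3] = nanny6$  (last char: '$')
  sorted[4] = nny6$na  (last char: 'a')
  sorted[5] = ny6$nan  (last char: 'n')
  sorted[6] = y6$nann  (last char: 'n')
Last column: 6yn$ann
Original string S is at sorted index 3

Answer: 6yn$ann
3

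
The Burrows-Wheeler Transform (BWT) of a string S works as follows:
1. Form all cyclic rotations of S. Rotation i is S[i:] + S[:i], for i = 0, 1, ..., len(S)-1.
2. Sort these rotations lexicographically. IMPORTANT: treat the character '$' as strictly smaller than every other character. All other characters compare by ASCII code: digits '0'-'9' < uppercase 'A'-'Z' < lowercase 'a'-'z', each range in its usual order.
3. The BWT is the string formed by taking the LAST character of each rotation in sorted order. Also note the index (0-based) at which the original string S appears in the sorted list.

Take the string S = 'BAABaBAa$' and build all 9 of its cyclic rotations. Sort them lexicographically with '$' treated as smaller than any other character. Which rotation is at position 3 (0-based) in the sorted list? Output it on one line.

Answer: Aa$BAABaB

Derivation:
All 9 rotations (rotation i = S[i:]+S[:i]):
  rot[0] = BAABaBAa$
  rot[1] = AABaBAa$B
  rot[2] = ABaBAa$BA
  rot[3] = BaBAa$BAA
  rot[4] = aBAa$BAAB
  rot[5] = BAa$BAABa
  rot[6] = Aa$BAABaB
  rot[7] = a$BAABaBA
  rot[8] = $BAABaBAa
Sorted (with $ < everything):
  sorted[0] = $BAABaBAa
  sorted[1] = AABaBAa$B
  sorted[2] = ABaBAa$BA
  sorted[3] = Aa$BAABaB
  sorted[4] = BAABaBAa$
  sorted[5] = BAa$BAABa
  sorted[6] = BaBAa$BAA
  sorted[7] = a$BAABaBA
  sorted[8] = aBAa$BAAB
sorted[3] = Aa$BAABaB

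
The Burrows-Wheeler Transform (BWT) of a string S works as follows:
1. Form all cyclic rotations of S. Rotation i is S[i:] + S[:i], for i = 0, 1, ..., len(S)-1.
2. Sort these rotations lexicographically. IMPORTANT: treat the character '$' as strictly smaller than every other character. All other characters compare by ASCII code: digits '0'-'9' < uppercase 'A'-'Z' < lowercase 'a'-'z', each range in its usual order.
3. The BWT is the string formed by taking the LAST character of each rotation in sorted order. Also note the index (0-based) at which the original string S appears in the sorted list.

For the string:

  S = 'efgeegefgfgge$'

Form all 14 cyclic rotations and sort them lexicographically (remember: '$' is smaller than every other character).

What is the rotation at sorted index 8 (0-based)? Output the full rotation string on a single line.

All 14 rotations (rotation i = S[i:]+S[:i]):
  rot[0] = efgeegefgfgge$
  rot[1] = fgeegefgfgge$e
  rot[2] = geegefgfgge$ef
  rot[3] = eegefgfgge$efg
  rot[4] = egefgfgge$efge
  rot[5] = gefgfgge$efgee
  rot[6] = efgfgge$efgeeg
  rot[7] = fgfgge$efgeege
  rot[8] = gfgge$efgeegef
  rot[9] = fgge$efgeegefg
  rot[10] = gge$efgeegefgf
  rot[11] = ge$efgeegefgfg
  rot[12] = e$efgeegefgfgg
  rot[13] = $efgeegefgfgge
Sorted (with $ < everything):
  sorted[0] = $efgeegefgfgge
  sorted[1] = e$efgeegefgfgg
  sorted[2] = eegefgfgge$efg
  sorted[3] = efgeegefgfgge$
  sorted[4] = efgfgge$efgeeg
  sorted[5] = egefgfgge$efge
  sorted[6] = fgeegefgfgge$e
  sorted[7] = fgfgge$efgeege
  sorted[8] = fgge$efgeegefg
  sorted[9] = ge$efgeegefgfg
  sorted[10] = geegefgfgge$ef
  sorted[11] = gefgfgge$efgee
  sorted[12] = gfgge$efgeegef
  sorted[13] = gge$efgeegefgf
sorted[8] = fgge$efgeegefg

Answer: fgge$efgeegefg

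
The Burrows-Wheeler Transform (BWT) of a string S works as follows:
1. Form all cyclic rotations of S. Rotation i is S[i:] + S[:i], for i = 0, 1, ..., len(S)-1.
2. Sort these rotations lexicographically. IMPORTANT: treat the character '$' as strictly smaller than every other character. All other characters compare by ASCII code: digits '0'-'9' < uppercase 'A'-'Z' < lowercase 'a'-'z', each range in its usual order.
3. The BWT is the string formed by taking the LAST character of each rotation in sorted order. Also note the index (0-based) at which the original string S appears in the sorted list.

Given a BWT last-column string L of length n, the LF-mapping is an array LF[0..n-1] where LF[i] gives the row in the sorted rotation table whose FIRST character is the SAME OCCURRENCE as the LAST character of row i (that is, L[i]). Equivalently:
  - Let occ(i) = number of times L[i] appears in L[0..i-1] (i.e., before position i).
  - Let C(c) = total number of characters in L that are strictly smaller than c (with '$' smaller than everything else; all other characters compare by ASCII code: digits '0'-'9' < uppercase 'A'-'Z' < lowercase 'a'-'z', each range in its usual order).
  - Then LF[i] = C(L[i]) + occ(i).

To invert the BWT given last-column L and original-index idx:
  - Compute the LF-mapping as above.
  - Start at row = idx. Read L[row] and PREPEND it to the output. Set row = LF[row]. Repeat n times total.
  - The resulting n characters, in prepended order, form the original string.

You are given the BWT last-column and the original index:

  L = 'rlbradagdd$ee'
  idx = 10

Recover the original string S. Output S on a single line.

Answer: ladderbadger$

Derivation:
LF mapping: 11 10 3 12 1 4 2 9 5 6 0 7 8
Walk LF starting at row 10, prepending L[row]:
  step 1: row=10, L[10]='$', prepend. Next row=LF[10]=0
  step 2: row=0, L[0]='r', prepend. Next row=LF[0]=11
  step 3: row=11, L[11]='e', prepend. Next row=LF[11]=7
  step 4: row=7, L[7]='g', prepend. Next row=LF[7]=9
  step 5: row=9, L[9]='d', prepend. Next row=LF[9]=6
  step 6: row=6, L[6]='a', prepend. Next row=LF[6]=2
  step 7: row=2, L[2]='b', prepend. Next row=LF[2]=3
  step 8: row=3, L[3]='r', prepend. Next row=LF[3]=12
  step 9: row=12, L[12]='e', prepend. Next row=LF[12]=8
  step 10: row=8, L[8]='d', prepend. Next row=LF[8]=5
  step 11: row=5, L[5]='d', prepend. Next row=LF[5]=4
  step 12: row=4, L[4]='a', prepend. Next row=LF[4]=1
  step 13: row=1, L[1]='l', prepend. Next row=LF[1]=10
Reversed output: ladderbadger$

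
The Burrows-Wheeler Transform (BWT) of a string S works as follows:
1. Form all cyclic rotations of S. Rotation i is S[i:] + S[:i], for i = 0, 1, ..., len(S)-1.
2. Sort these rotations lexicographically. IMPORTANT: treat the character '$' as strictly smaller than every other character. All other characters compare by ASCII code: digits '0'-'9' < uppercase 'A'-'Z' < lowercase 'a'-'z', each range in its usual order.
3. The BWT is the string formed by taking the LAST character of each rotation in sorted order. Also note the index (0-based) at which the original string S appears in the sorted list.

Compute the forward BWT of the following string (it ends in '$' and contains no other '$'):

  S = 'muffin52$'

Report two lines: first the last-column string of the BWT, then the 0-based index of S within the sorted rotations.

All 9 rotations (rotation i = S[i:]+S[:i]):
  rot[0] = muffin52$
  rot[1] = uffin52$m
  rot[2] = ffin52$mu
  rot[3] = fin52$muf
  rot[4] = in52$muff
  rot[5] = n52$muffi
  rot[6] = 52$muffin
  rot[7] = 2$muffin5
  rot[8] = $muffin52
Sorted (with $ < everything):
  sorted[0] = $muffin52  (last char: '2')
  sorted[1] = 2$muffin5  (last char: '5')
  sorted[2] = 52$muffin  (last char: 'n')
  sorted[3] = ffin52$mu  (last char: 'u')
  sorted[4] = fin52$muf  (last char: 'f')
  sorted[5] = in52$muff  (last char: 'f')
  sorted[6] = muffin52$  (last char: '$')
  sorted[7] = n52$muffi  (last char: 'i')
  sorted[8] = uffin52$m  (last char: 'm')
Last column: 25nuff$im
Original string S is at sorted index 6

Answer: 25nuff$im
6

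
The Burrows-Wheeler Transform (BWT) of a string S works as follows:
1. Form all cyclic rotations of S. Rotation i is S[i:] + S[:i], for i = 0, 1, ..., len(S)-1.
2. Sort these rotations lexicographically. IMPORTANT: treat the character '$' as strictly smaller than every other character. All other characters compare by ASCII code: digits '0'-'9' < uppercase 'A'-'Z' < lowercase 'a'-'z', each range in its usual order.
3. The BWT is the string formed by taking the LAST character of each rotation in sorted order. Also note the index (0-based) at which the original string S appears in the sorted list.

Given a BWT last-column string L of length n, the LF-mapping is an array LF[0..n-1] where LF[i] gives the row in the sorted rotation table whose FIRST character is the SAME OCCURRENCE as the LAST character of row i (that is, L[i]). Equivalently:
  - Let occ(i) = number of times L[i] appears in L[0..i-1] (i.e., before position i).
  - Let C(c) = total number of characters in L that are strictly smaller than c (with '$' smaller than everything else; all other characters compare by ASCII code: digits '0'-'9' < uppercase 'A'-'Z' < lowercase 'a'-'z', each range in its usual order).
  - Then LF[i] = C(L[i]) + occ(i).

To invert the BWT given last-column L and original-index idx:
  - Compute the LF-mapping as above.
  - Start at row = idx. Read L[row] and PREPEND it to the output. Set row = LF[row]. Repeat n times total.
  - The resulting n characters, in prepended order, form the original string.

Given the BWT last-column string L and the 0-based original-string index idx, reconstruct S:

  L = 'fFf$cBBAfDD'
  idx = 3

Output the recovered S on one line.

LF mapping: 8 6 9 0 7 2 3 1 10 4 5
Walk LF starting at row 3, prepending L[row]:
  step 1: row=3, L[3]='$', prepend. Next row=LF[3]=0
  step 2: row=0, L[0]='f', prepend. Next row=LF[0]=8
  step 3: row=8, L[8]='f', prepend. Next row=LF[8]=10
  step 4: row=10, L[10]='D', prepend. Next row=LF[10]=5
  step 5: row=5, L[5]='B', prepend. Next row=LF[5]=2
  step 6: row=2, L[2]='f', prepend. Next row=LF[2]=9
  step 7: row=9, L[9]='D', prepend. Next row=LF[9]=4
  step 8: row=4, L[4]='c', prepend. Next row=LF[4]=7
  step 9: row=7, L[7]='A', prepend. Next row=LF[7]=1
  step 10: row=1, L[1]='F', prepend. Next row=LF[1]=6
  step 11: row=6, L[6]='B', prepend. Next row=LF[6]=3
Reversed output: BFAcDfBDff$

Answer: BFAcDfBDff$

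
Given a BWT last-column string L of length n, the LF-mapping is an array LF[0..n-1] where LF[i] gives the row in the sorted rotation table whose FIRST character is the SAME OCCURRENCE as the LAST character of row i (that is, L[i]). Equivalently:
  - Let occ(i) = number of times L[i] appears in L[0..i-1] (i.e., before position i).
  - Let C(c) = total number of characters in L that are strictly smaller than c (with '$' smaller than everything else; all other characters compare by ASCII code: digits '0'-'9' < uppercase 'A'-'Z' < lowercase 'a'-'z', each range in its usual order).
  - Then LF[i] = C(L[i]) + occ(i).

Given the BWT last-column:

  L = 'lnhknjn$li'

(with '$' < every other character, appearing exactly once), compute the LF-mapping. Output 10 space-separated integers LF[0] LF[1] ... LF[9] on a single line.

Answer: 5 7 1 4 8 3 9 0 6 2

Derivation:
Char counts: '$':1, 'h':1, 'i':1, 'j':1, 'k':1, 'l':2, 'n':3
C (first-col start): C('$')=0, C('h')=1, C('i')=2, C('j')=3, C('k')=4, C('l')=5, C('n')=7
L[0]='l': occ=0, LF[0]=C('l')+0=5+0=5
L[1]='n': occ=0, LF[1]=C('n')+0=7+0=7
L[2]='h': occ=0, LF[2]=C('h')+0=1+0=1
L[3]='k': occ=0, LF[3]=C('k')+0=4+0=4
L[4]='n': occ=1, LF[4]=C('n')+1=7+1=8
L[5]='j': occ=0, LF[5]=C('j')+0=3+0=3
L[6]='n': occ=2, LF[6]=C('n')+2=7+2=9
L[7]='$': occ=0, LF[7]=C('$')+0=0+0=0
L[8]='l': occ=1, LF[8]=C('l')+1=5+1=6
L[9]='i': occ=0, LF[9]=C('i')+0=2+0=2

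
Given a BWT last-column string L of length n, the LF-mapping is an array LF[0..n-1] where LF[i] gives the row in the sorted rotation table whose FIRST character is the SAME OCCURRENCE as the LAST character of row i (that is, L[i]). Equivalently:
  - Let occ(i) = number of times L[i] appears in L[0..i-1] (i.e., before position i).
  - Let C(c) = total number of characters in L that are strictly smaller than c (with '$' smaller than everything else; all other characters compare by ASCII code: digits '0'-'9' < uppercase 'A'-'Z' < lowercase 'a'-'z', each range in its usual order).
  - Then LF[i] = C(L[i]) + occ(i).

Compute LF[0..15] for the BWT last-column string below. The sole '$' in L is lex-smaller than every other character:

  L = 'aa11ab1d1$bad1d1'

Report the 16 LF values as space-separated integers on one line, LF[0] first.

Answer: 7 8 1 2 9 11 3 13 4 0 12 10 14 5 15 6

Derivation:
Char counts: '$':1, '1':6, 'a':4, 'b':2, 'd':3
C (first-col start): C('$')=0, C('1')=1, C('a')=7, C('b')=11, C('d')=13
L[0]='a': occ=0, LF[0]=C('a')+0=7+0=7
L[1]='a': occ=1, LF[1]=C('a')+1=7+1=8
L[2]='1': occ=0, LF[2]=C('1')+0=1+0=1
L[3]='1': occ=1, LF[3]=C('1')+1=1+1=2
L[4]='a': occ=2, LF[4]=C('a')+2=7+2=9
L[5]='b': occ=0, LF[5]=C('b')+0=11+0=11
L[6]='1': occ=2, LF[6]=C('1')+2=1+2=3
L[7]='d': occ=0, LF[7]=C('d')+0=13+0=13
L[8]='1': occ=3, LF[8]=C('1')+3=1+3=4
L[9]='$': occ=0, LF[9]=C('$')+0=0+0=0
L[10]='b': occ=1, LF[10]=C('b')+1=11+1=12
L[11]='a': occ=3, LF[11]=C('a')+3=7+3=10
L[12]='d': occ=1, LF[12]=C('d')+1=13+1=14
L[13]='1': occ=4, LF[13]=C('1')+4=1+4=5
L[14]='d': occ=2, LF[14]=C('d')+2=13+2=15
L[15]='1': occ=5, LF[15]=C('1')+5=1+5=6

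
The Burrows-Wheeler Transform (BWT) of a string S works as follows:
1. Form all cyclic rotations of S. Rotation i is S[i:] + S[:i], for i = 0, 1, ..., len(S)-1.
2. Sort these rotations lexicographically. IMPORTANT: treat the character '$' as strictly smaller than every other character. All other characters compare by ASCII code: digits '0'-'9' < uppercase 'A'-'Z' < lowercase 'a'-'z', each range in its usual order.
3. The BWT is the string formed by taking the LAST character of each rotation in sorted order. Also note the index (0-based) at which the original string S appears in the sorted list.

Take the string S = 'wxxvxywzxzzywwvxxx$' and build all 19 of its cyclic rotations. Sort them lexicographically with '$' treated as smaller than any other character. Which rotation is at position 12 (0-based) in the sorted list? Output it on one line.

Answer: xywzxzzywwvxxx$wxxv

Derivation:
All 19 rotations (rotation i = S[i:]+S[:i]):
  rot[0] = wxxvxywzxzzywwvxxx$
  rot[1] = xxvxywzxzzywwvxxx$w
  rot[2] = xvxywzxzzywwvxxx$wx
  rot[3] = vxywzxzzywwvxxx$wxx
  rot[4] = xywzxzzywwvxxx$wxxv
  rot[5] = ywzxzzywwvxxx$wxxvx
  rot[6] = wzxzzywwvxxx$wxxvxy
  rot[7] = zxzzywwvxxx$wxxvxyw
  rot[8] = xzzywwvxxx$wxxvxywz
  rot[9] = zzywwvxxx$wxxvxywzx
  rot[10] = zywwvxxx$wxxvxywzxz
  rot[11] = ywwvxxx$wxxvxywzxzz
  rot[12] = wwvxxx$wxxvxywzxzzy
  rot[13] = wvxxx$wxxvxywzxzzyw
  rot[14] = vxxx$wxxvxywzxzzyww
  rot[15] = xxx$wxxvxywzxzzywwv
  rot[16] = xx$wxxvxywzxzzywwvx
  rot[17] = x$wxxvxywzxzzywwvxx
  rot[18] = $wxxvxywzxzzywwvxxx
Sorted (with $ < everything):
  sorted[0] = $wxxvxywzxzzywwvxxx
  sorted[1] = vxxx$wxxvxywzxzzyww
  sorted[2] = vxywzxzzywwvxxx$wxx
  sorted[3] = wvxxx$wxxvxywzxzzyw
  sorted[4] = wwvxxx$wxxvxywzxzzy
  sorted[5] = wxxvxywzxzzywwvxxx$
  sorted[6] = wzxzzywwvxxx$wxxvxy
  sorted[7] = x$wxxvxywzxzzywwvxx
  sorted[8] = xvxywzxzzywwvxxx$wx
  sorted[9] = xx$wxxvxywzxzzywwvx
  sorted[10] = xxvxywzxzzywwvxxx$w
  sorted[11] = xxx$wxxvxywzxzzywwv
  sorted[12] = xywzxzzywwvxxx$wxxv
  sorted[13] = xzzywwvxxx$wxxvxywz
  sorted[14] = ywwvxxx$wxxvxywzxzz
  sorted[15] = ywzxzzywwvxxx$wxxvx
  sorted[16] = zxzzywwvxxx$wxxvxyw
  sorted[17] = zywwvxxx$wxxvxywzxz
  sorted[18] = zzywwvxxx$wxxvxywzx
sorted[12] = xywzxzzywwvxxx$wxxv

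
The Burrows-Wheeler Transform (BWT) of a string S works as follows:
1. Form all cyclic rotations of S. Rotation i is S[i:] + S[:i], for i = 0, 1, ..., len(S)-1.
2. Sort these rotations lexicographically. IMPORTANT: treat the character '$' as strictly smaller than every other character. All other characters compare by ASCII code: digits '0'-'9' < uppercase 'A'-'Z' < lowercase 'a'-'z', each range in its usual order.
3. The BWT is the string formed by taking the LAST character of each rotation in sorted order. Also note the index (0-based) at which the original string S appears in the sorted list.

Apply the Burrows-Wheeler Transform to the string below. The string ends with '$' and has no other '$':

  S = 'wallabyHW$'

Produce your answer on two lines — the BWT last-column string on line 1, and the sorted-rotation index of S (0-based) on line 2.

Answer: WyHlwala$b
8

Derivation:
All 10 rotations (rotation i = S[i:]+S[:i]):
  rot[0] = wallabyHW$
  rot[1] = allabyHW$w
  rot[2] = llabyHW$wa
  rot[3] = labyHW$wal
  rot[4] = abyHW$wall
  rot[5] = byHW$walla
  rot[6] = yHW$wallab
  rot[7] = HW$wallaby
  rot[8] = W$wallabyH
  rot[9] = $wallabyHW
Sorted (with $ < everything):
  sorted[0] = $wallabyHW  (last char: 'W')
  sorted[1] = HW$wallaby  (last char: 'y')
  sorted[2] = W$wallabyH  (last char: 'H')
  sorted[3] = abyHW$wall  (last char: 'l')
  sorted[4] = allabyHW$w  (last char: 'w')
  sorted[5] = byHW$walla  (last char: 'a')
  sorted[6] = labyHW$wal  (last char: 'l')
  sorted[7] = llabyHW$wa  (last char: 'a')
  sorted[8] = wallabyHW$  (last char: '$')
  sorted[9] = yHW$wallab  (last char: 'b')
Last column: WyHlwala$b
Original string S is at sorted index 8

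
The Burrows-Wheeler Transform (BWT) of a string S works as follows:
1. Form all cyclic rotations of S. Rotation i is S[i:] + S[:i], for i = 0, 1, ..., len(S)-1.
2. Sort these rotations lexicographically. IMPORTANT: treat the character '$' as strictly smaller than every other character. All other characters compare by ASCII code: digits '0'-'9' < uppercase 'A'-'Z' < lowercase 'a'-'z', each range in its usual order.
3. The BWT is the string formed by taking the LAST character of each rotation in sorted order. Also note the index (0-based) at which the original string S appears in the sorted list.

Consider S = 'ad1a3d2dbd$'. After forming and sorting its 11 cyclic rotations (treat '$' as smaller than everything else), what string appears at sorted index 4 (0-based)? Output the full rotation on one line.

Answer: a3d2dbd$ad1

Derivation:
All 11 rotations (rotation i = S[i:]+S[:i]):
  rot[0] = ad1a3d2dbd$
  rot[1] = d1a3d2dbd$a
  rot[2] = 1a3d2dbd$ad
  rot[3] = a3d2dbd$ad1
  rot[4] = 3d2dbd$ad1a
  rot[5] = d2dbd$ad1a3
  rot[6] = 2dbd$ad1a3d
  rot[7] = dbd$ad1a3d2
  rot[8] = bd$ad1a3d2d
  rot[9] = d$ad1a3d2db
  rot[10] = $ad1a3d2dbd
Sorted (with $ < everything):
  sorted[0] = $ad1a3d2dbd
  sorted[1] = 1a3d2dbd$ad
  sorted[2] = 2dbd$ad1a3d
  sorted[3] = 3d2dbd$ad1a
  sorted[4] = a3d2dbd$ad1
  sorted[5] = ad1a3d2dbd$
  sorted[6] = bd$ad1a3d2d
  sorted[7] = d$ad1a3d2db
  sorted[8] = d1a3d2dbd$a
  sorted[9] = d2dbd$ad1a3
  sorted[10] = dbd$ad1a3d2
sorted[4] = a3d2dbd$ad1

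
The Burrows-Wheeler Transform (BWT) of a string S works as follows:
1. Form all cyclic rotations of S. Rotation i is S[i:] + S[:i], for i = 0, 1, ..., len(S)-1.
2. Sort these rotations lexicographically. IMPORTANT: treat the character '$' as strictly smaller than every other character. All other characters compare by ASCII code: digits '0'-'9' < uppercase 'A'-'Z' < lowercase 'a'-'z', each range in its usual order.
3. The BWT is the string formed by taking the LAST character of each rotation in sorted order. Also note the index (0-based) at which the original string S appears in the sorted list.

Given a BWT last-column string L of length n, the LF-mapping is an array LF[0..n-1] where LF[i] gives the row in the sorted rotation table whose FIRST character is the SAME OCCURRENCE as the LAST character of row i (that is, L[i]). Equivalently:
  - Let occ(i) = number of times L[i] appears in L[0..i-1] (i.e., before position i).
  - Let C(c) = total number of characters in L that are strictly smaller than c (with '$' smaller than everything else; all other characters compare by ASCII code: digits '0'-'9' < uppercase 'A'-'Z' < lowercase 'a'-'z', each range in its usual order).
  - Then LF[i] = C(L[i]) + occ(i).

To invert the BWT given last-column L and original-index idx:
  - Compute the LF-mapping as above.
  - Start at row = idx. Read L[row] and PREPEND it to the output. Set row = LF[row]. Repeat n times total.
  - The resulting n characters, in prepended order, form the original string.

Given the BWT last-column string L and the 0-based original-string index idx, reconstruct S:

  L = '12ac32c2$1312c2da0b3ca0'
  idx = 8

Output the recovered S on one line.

LF mapping: 3 6 14 18 11 7 19 8 0 4 12 5 9 20 10 22 15 1 17 13 21 16 2
Walk LF starting at row 8, prepending L[row]:
  step 1: row=8, L[8]='$', prepend. Next row=LF[8]=0
  step 2: row=0, L[0]='1', prepend. Next row=LF[0]=3
  step 3: row=3, L[3]='c', prepend. Next row=LF[3]=18
  step 4: row=18, L[18]='b', prepend. Next row=LF[18]=17
  step 5: row=17, L[17]='0', prepend. Next row=LF[17]=1
  step 6: row=1, L[1]='2', prepend. Next row=LF[1]=6
  step 7: row=6, L[6]='c', prepend. Next row=LF[6]=19
  step 8: row=19, L[19]='3', prepend. Next row=LF[19]=13
  step 9: row=13, L[13]='c', prepend. Next row=LF[13]=20
  step 10: row=20, L[20]='c', prepend. Next row=LF[20]=21
  step 11: row=21, L[21]='a', prepend. Next row=LF[21]=16
  step 12: row=16, L[16]='a', prepend. Next row=LF[16]=15
  step 13: row=15, L[15]='d', prepend. Next row=LF[15]=22
  step 14: row=22, L[22]='0', prepend. Next row=LF[22]=2
  step 15: row=2, L[2]='a', prepend. Next row=LF[2]=14
  step 16: row=14, L[14]='2', prepend. Next row=LF[14]=10
  step 17: row=10, L[10]='3', prepend. Next row=LF[10]=12
  step 18: row=12, L[12]='2', prepend. Next row=LF[12]=9
  step 19: row=9, L[9]='1', prepend. Next row=LF[9]=4
  step 20: row=4, L[4]='3', prepend. Next row=LF[4]=11
  step 21: row=11, L[11]='1', prepend. Next row=LF[11]=5
  step 22: row=5, L[5]='2', prepend. Next row=LF[5]=7
  step 23: row=7, L[7]='2', prepend. Next row=LF[7]=8
Reversed output: 22131232a0daacc3c20bc1$

Answer: 22131232a0daacc3c20bc1$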